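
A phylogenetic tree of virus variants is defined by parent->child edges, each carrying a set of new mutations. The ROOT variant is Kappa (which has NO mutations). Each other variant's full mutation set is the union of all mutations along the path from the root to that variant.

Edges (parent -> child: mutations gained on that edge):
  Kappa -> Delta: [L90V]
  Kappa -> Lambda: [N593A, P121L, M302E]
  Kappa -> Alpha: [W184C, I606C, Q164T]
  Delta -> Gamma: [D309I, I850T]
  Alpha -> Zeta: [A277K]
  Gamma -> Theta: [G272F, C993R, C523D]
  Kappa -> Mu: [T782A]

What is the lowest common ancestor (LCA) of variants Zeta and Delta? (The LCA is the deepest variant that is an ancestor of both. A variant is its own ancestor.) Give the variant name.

Path from root to Zeta: Kappa -> Alpha -> Zeta
  ancestors of Zeta: {Kappa, Alpha, Zeta}
Path from root to Delta: Kappa -> Delta
  ancestors of Delta: {Kappa, Delta}
Common ancestors: {Kappa}
Walk up from Delta: Delta (not in ancestors of Zeta), Kappa (in ancestors of Zeta)
Deepest common ancestor (LCA) = Kappa

Answer: Kappa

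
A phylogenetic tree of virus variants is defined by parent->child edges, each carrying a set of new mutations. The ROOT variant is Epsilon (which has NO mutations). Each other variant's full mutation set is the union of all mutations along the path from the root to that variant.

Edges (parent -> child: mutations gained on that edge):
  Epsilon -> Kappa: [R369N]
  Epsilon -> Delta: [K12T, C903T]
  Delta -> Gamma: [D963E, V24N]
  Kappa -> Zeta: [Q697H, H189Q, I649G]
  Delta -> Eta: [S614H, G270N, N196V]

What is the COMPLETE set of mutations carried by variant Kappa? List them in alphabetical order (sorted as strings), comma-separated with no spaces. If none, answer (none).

At Epsilon: gained [] -> total []
At Kappa: gained ['R369N'] -> total ['R369N']

Answer: R369N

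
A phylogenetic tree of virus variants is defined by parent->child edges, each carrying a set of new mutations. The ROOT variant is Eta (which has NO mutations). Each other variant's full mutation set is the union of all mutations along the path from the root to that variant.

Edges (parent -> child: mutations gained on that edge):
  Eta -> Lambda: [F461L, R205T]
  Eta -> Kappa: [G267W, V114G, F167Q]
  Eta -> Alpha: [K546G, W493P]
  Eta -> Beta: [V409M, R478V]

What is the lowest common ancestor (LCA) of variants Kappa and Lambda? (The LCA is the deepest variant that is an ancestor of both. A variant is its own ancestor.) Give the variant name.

Answer: Eta

Derivation:
Path from root to Kappa: Eta -> Kappa
  ancestors of Kappa: {Eta, Kappa}
Path from root to Lambda: Eta -> Lambda
  ancestors of Lambda: {Eta, Lambda}
Common ancestors: {Eta}
Walk up from Lambda: Lambda (not in ancestors of Kappa), Eta (in ancestors of Kappa)
Deepest common ancestor (LCA) = Eta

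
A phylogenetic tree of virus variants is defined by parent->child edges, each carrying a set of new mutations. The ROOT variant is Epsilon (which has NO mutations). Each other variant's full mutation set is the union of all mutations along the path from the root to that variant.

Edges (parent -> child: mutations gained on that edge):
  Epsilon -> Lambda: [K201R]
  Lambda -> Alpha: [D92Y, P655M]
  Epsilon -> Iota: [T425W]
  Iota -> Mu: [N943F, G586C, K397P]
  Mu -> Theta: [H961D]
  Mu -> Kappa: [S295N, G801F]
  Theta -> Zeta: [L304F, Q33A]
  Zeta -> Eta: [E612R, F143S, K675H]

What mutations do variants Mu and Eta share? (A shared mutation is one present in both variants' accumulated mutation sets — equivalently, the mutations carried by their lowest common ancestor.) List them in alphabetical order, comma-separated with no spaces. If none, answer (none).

Accumulating mutations along path to Mu:
  At Epsilon: gained [] -> total []
  At Iota: gained ['T425W'] -> total ['T425W']
  At Mu: gained ['N943F', 'G586C', 'K397P'] -> total ['G586C', 'K397P', 'N943F', 'T425W']
Mutations(Mu) = ['G586C', 'K397P', 'N943F', 'T425W']
Accumulating mutations along path to Eta:
  At Epsilon: gained [] -> total []
  At Iota: gained ['T425W'] -> total ['T425W']
  At Mu: gained ['N943F', 'G586C', 'K397P'] -> total ['G586C', 'K397P', 'N943F', 'T425W']
  At Theta: gained ['H961D'] -> total ['G586C', 'H961D', 'K397P', 'N943F', 'T425W']
  At Zeta: gained ['L304F', 'Q33A'] -> total ['G586C', 'H961D', 'K397P', 'L304F', 'N943F', 'Q33A', 'T425W']
  At Eta: gained ['E612R', 'F143S', 'K675H'] -> total ['E612R', 'F143S', 'G586C', 'H961D', 'K397P', 'K675H', 'L304F', 'N943F', 'Q33A', 'T425W']
Mutations(Eta) = ['E612R', 'F143S', 'G586C', 'H961D', 'K397P', 'K675H', 'L304F', 'N943F', 'Q33A', 'T425W']
Intersection: ['G586C', 'K397P', 'N943F', 'T425W'] ∩ ['E612R', 'F143S', 'G586C', 'H961D', 'K397P', 'K675H', 'L304F', 'N943F', 'Q33A', 'T425W'] = ['G586C', 'K397P', 'N943F', 'T425W']

Answer: G586C,K397P,N943F,T425W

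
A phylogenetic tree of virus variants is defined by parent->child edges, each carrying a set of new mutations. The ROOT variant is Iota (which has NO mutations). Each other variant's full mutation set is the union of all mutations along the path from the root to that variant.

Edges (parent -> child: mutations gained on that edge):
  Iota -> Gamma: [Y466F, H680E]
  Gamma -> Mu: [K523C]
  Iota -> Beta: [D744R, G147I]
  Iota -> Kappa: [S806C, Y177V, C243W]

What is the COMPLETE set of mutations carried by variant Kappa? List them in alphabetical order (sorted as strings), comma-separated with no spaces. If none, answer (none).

Answer: C243W,S806C,Y177V

Derivation:
At Iota: gained [] -> total []
At Kappa: gained ['S806C', 'Y177V', 'C243W'] -> total ['C243W', 'S806C', 'Y177V']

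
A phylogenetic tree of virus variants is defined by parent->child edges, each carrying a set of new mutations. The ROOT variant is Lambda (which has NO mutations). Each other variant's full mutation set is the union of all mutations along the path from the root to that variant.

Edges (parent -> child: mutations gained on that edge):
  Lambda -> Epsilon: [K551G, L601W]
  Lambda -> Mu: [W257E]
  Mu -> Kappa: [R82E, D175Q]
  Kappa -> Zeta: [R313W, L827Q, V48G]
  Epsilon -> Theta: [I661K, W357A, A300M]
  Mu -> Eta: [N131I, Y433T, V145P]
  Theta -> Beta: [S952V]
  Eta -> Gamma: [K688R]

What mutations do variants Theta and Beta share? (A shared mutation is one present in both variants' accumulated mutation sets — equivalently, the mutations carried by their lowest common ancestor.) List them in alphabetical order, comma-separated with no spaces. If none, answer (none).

Answer: A300M,I661K,K551G,L601W,W357A

Derivation:
Accumulating mutations along path to Theta:
  At Lambda: gained [] -> total []
  At Epsilon: gained ['K551G', 'L601W'] -> total ['K551G', 'L601W']
  At Theta: gained ['I661K', 'W357A', 'A300M'] -> total ['A300M', 'I661K', 'K551G', 'L601W', 'W357A']
Mutations(Theta) = ['A300M', 'I661K', 'K551G', 'L601W', 'W357A']
Accumulating mutations along path to Beta:
  At Lambda: gained [] -> total []
  At Epsilon: gained ['K551G', 'L601W'] -> total ['K551G', 'L601W']
  At Theta: gained ['I661K', 'W357A', 'A300M'] -> total ['A300M', 'I661K', 'K551G', 'L601W', 'W357A']
  At Beta: gained ['S952V'] -> total ['A300M', 'I661K', 'K551G', 'L601W', 'S952V', 'W357A']
Mutations(Beta) = ['A300M', 'I661K', 'K551G', 'L601W', 'S952V', 'W357A']
Intersection: ['A300M', 'I661K', 'K551G', 'L601W', 'W357A'] ∩ ['A300M', 'I661K', 'K551G', 'L601W', 'S952V', 'W357A'] = ['A300M', 'I661K', 'K551G', 'L601W', 'W357A']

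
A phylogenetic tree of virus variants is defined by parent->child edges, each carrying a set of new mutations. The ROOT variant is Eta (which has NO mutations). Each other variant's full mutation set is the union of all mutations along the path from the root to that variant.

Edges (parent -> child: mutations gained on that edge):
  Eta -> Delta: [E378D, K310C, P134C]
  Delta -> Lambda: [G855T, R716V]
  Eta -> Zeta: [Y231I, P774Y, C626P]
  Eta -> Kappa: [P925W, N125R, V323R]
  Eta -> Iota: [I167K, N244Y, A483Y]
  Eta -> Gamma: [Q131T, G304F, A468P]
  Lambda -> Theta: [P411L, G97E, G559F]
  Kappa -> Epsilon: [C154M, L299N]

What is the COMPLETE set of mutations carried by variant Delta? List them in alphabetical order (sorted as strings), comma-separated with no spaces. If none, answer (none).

At Eta: gained [] -> total []
At Delta: gained ['E378D', 'K310C', 'P134C'] -> total ['E378D', 'K310C', 'P134C']

Answer: E378D,K310C,P134C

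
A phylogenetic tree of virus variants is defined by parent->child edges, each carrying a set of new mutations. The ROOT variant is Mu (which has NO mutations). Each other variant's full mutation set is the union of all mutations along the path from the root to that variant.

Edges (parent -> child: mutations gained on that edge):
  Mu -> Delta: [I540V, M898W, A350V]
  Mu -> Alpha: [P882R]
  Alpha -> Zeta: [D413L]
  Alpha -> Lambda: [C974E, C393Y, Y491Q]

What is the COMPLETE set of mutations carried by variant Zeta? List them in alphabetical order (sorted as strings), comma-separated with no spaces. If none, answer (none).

At Mu: gained [] -> total []
At Alpha: gained ['P882R'] -> total ['P882R']
At Zeta: gained ['D413L'] -> total ['D413L', 'P882R']

Answer: D413L,P882R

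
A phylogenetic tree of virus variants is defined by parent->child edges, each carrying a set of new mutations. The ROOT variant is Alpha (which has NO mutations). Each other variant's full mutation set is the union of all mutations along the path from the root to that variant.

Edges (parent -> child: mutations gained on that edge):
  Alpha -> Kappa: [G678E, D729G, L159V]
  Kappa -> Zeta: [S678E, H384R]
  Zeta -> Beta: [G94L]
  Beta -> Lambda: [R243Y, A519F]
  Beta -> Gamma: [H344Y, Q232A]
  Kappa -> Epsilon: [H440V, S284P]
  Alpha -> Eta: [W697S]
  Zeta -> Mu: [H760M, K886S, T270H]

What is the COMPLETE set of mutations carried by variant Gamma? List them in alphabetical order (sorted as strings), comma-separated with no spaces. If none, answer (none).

Answer: D729G,G678E,G94L,H344Y,H384R,L159V,Q232A,S678E

Derivation:
At Alpha: gained [] -> total []
At Kappa: gained ['G678E', 'D729G', 'L159V'] -> total ['D729G', 'G678E', 'L159V']
At Zeta: gained ['S678E', 'H384R'] -> total ['D729G', 'G678E', 'H384R', 'L159V', 'S678E']
At Beta: gained ['G94L'] -> total ['D729G', 'G678E', 'G94L', 'H384R', 'L159V', 'S678E']
At Gamma: gained ['H344Y', 'Q232A'] -> total ['D729G', 'G678E', 'G94L', 'H344Y', 'H384R', 'L159V', 'Q232A', 'S678E']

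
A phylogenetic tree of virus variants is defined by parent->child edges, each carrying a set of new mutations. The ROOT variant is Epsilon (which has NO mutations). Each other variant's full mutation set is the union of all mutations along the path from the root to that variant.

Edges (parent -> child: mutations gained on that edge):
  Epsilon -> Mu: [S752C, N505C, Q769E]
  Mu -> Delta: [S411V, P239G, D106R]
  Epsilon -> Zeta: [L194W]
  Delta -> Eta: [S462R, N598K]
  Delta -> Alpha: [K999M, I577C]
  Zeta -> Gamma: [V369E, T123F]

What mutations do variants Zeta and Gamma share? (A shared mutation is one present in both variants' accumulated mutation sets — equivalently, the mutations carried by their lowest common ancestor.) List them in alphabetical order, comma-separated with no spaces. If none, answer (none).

Answer: L194W

Derivation:
Accumulating mutations along path to Zeta:
  At Epsilon: gained [] -> total []
  At Zeta: gained ['L194W'] -> total ['L194W']
Mutations(Zeta) = ['L194W']
Accumulating mutations along path to Gamma:
  At Epsilon: gained [] -> total []
  At Zeta: gained ['L194W'] -> total ['L194W']
  At Gamma: gained ['V369E', 'T123F'] -> total ['L194W', 'T123F', 'V369E']
Mutations(Gamma) = ['L194W', 'T123F', 'V369E']
Intersection: ['L194W'] ∩ ['L194W', 'T123F', 'V369E'] = ['L194W']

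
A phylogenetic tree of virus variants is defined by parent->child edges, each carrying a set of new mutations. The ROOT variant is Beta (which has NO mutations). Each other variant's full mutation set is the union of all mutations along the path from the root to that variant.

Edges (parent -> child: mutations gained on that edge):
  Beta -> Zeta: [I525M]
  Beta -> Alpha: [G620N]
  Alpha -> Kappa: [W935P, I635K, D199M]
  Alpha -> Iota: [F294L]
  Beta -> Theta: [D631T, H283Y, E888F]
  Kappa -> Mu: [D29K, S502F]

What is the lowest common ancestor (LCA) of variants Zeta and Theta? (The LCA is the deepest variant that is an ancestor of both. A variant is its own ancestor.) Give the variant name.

Answer: Beta

Derivation:
Path from root to Zeta: Beta -> Zeta
  ancestors of Zeta: {Beta, Zeta}
Path from root to Theta: Beta -> Theta
  ancestors of Theta: {Beta, Theta}
Common ancestors: {Beta}
Walk up from Theta: Theta (not in ancestors of Zeta), Beta (in ancestors of Zeta)
Deepest common ancestor (LCA) = Beta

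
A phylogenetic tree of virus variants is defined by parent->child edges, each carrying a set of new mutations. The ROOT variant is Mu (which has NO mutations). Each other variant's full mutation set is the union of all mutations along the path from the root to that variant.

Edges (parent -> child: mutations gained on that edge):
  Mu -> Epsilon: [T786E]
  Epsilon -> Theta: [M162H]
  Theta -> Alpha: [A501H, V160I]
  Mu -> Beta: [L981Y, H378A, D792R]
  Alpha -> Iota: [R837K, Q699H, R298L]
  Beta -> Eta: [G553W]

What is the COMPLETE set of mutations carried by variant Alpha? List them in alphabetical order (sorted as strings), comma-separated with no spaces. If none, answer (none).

At Mu: gained [] -> total []
At Epsilon: gained ['T786E'] -> total ['T786E']
At Theta: gained ['M162H'] -> total ['M162H', 'T786E']
At Alpha: gained ['A501H', 'V160I'] -> total ['A501H', 'M162H', 'T786E', 'V160I']

Answer: A501H,M162H,T786E,V160I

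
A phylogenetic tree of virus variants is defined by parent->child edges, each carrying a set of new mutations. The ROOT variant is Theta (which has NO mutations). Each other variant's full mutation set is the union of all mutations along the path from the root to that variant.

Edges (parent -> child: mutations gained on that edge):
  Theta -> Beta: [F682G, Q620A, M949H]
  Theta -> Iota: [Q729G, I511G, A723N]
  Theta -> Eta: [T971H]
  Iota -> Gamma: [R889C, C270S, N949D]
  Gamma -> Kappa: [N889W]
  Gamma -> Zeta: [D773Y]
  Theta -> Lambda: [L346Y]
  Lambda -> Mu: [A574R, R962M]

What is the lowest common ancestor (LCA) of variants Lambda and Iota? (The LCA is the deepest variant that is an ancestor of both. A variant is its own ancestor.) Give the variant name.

Answer: Theta

Derivation:
Path from root to Lambda: Theta -> Lambda
  ancestors of Lambda: {Theta, Lambda}
Path from root to Iota: Theta -> Iota
  ancestors of Iota: {Theta, Iota}
Common ancestors: {Theta}
Walk up from Iota: Iota (not in ancestors of Lambda), Theta (in ancestors of Lambda)
Deepest common ancestor (LCA) = Theta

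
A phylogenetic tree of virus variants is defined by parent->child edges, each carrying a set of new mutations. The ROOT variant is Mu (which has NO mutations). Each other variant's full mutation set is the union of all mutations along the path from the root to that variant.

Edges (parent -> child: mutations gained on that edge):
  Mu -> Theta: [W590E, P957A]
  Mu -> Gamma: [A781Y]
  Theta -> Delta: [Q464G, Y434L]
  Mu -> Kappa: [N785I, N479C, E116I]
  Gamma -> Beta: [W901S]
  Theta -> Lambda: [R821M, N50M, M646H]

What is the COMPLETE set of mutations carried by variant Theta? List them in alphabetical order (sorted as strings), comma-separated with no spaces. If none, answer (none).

Answer: P957A,W590E

Derivation:
At Mu: gained [] -> total []
At Theta: gained ['W590E', 'P957A'] -> total ['P957A', 'W590E']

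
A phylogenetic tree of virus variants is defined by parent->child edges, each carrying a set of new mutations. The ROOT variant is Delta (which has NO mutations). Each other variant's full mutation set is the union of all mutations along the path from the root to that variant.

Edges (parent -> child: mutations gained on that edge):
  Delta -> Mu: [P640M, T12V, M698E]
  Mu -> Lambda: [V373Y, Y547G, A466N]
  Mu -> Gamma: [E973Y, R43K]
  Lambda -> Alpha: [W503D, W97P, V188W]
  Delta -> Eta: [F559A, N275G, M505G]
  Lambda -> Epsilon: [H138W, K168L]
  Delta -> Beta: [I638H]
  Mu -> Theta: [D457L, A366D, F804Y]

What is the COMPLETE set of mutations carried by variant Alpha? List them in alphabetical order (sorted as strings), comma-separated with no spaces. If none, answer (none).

At Delta: gained [] -> total []
At Mu: gained ['P640M', 'T12V', 'M698E'] -> total ['M698E', 'P640M', 'T12V']
At Lambda: gained ['V373Y', 'Y547G', 'A466N'] -> total ['A466N', 'M698E', 'P640M', 'T12V', 'V373Y', 'Y547G']
At Alpha: gained ['W503D', 'W97P', 'V188W'] -> total ['A466N', 'M698E', 'P640M', 'T12V', 'V188W', 'V373Y', 'W503D', 'W97P', 'Y547G']

Answer: A466N,M698E,P640M,T12V,V188W,V373Y,W503D,W97P,Y547G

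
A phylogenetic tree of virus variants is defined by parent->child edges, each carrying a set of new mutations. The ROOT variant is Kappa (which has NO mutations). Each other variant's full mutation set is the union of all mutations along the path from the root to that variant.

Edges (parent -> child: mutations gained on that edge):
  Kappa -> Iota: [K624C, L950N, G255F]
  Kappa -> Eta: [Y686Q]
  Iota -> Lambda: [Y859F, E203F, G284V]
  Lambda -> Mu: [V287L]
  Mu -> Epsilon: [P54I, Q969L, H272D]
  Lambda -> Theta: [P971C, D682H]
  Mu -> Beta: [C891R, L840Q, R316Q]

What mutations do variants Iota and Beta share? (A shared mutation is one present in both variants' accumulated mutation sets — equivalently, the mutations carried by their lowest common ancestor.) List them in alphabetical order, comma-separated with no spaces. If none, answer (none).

Answer: G255F,K624C,L950N

Derivation:
Accumulating mutations along path to Iota:
  At Kappa: gained [] -> total []
  At Iota: gained ['K624C', 'L950N', 'G255F'] -> total ['G255F', 'K624C', 'L950N']
Mutations(Iota) = ['G255F', 'K624C', 'L950N']
Accumulating mutations along path to Beta:
  At Kappa: gained [] -> total []
  At Iota: gained ['K624C', 'L950N', 'G255F'] -> total ['G255F', 'K624C', 'L950N']
  At Lambda: gained ['Y859F', 'E203F', 'G284V'] -> total ['E203F', 'G255F', 'G284V', 'K624C', 'L950N', 'Y859F']
  At Mu: gained ['V287L'] -> total ['E203F', 'G255F', 'G284V', 'K624C', 'L950N', 'V287L', 'Y859F']
  At Beta: gained ['C891R', 'L840Q', 'R316Q'] -> total ['C891R', 'E203F', 'G255F', 'G284V', 'K624C', 'L840Q', 'L950N', 'R316Q', 'V287L', 'Y859F']
Mutations(Beta) = ['C891R', 'E203F', 'G255F', 'G284V', 'K624C', 'L840Q', 'L950N', 'R316Q', 'V287L', 'Y859F']
Intersection: ['G255F', 'K624C', 'L950N'] ∩ ['C891R', 'E203F', 'G255F', 'G284V', 'K624C', 'L840Q', 'L950N', 'R316Q', 'V287L', 'Y859F'] = ['G255F', 'K624C', 'L950N']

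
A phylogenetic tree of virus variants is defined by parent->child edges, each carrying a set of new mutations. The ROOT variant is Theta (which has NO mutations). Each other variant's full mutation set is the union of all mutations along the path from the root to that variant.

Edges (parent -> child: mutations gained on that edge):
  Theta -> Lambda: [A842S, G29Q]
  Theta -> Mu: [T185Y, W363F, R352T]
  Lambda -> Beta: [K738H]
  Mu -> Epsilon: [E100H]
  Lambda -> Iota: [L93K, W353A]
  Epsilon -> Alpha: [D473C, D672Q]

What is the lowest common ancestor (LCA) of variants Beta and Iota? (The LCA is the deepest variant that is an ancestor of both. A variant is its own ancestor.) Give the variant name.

Path from root to Beta: Theta -> Lambda -> Beta
  ancestors of Beta: {Theta, Lambda, Beta}
Path from root to Iota: Theta -> Lambda -> Iota
  ancestors of Iota: {Theta, Lambda, Iota}
Common ancestors: {Theta, Lambda}
Walk up from Iota: Iota (not in ancestors of Beta), Lambda (in ancestors of Beta), Theta (in ancestors of Beta)
Deepest common ancestor (LCA) = Lambda

Answer: Lambda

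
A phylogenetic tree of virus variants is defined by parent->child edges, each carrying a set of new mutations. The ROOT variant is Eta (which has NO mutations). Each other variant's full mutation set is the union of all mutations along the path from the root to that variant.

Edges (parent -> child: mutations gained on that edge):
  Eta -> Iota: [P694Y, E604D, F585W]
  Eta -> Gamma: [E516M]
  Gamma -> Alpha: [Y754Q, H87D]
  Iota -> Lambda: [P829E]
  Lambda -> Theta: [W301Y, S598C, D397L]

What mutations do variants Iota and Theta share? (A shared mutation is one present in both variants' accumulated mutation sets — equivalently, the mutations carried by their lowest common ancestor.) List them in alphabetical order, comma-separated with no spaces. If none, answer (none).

Accumulating mutations along path to Iota:
  At Eta: gained [] -> total []
  At Iota: gained ['P694Y', 'E604D', 'F585W'] -> total ['E604D', 'F585W', 'P694Y']
Mutations(Iota) = ['E604D', 'F585W', 'P694Y']
Accumulating mutations along path to Theta:
  At Eta: gained [] -> total []
  At Iota: gained ['P694Y', 'E604D', 'F585W'] -> total ['E604D', 'F585W', 'P694Y']
  At Lambda: gained ['P829E'] -> total ['E604D', 'F585W', 'P694Y', 'P829E']
  At Theta: gained ['W301Y', 'S598C', 'D397L'] -> total ['D397L', 'E604D', 'F585W', 'P694Y', 'P829E', 'S598C', 'W301Y']
Mutations(Theta) = ['D397L', 'E604D', 'F585W', 'P694Y', 'P829E', 'S598C', 'W301Y']
Intersection: ['E604D', 'F585W', 'P694Y'] ∩ ['D397L', 'E604D', 'F585W', 'P694Y', 'P829E', 'S598C', 'W301Y'] = ['E604D', 'F585W', 'P694Y']

Answer: E604D,F585W,P694Y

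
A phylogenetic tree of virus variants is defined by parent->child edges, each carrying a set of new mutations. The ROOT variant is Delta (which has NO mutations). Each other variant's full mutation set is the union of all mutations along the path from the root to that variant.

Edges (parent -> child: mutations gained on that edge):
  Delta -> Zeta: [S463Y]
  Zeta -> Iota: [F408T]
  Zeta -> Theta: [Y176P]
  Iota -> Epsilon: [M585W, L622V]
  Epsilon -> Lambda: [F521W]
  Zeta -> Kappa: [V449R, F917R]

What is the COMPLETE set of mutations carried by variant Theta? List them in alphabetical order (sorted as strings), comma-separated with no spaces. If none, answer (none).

Answer: S463Y,Y176P

Derivation:
At Delta: gained [] -> total []
At Zeta: gained ['S463Y'] -> total ['S463Y']
At Theta: gained ['Y176P'] -> total ['S463Y', 'Y176P']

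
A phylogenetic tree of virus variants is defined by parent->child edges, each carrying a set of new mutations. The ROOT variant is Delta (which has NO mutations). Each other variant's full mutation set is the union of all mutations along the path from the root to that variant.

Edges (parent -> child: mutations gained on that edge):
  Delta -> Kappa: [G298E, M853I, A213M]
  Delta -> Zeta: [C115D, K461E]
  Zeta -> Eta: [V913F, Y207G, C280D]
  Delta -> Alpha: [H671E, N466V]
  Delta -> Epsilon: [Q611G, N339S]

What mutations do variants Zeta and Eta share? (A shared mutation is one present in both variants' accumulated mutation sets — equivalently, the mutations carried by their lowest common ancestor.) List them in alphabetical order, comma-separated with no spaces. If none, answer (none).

Answer: C115D,K461E

Derivation:
Accumulating mutations along path to Zeta:
  At Delta: gained [] -> total []
  At Zeta: gained ['C115D', 'K461E'] -> total ['C115D', 'K461E']
Mutations(Zeta) = ['C115D', 'K461E']
Accumulating mutations along path to Eta:
  At Delta: gained [] -> total []
  At Zeta: gained ['C115D', 'K461E'] -> total ['C115D', 'K461E']
  At Eta: gained ['V913F', 'Y207G', 'C280D'] -> total ['C115D', 'C280D', 'K461E', 'V913F', 'Y207G']
Mutations(Eta) = ['C115D', 'C280D', 'K461E', 'V913F', 'Y207G']
Intersection: ['C115D', 'K461E'] ∩ ['C115D', 'C280D', 'K461E', 'V913F', 'Y207G'] = ['C115D', 'K461E']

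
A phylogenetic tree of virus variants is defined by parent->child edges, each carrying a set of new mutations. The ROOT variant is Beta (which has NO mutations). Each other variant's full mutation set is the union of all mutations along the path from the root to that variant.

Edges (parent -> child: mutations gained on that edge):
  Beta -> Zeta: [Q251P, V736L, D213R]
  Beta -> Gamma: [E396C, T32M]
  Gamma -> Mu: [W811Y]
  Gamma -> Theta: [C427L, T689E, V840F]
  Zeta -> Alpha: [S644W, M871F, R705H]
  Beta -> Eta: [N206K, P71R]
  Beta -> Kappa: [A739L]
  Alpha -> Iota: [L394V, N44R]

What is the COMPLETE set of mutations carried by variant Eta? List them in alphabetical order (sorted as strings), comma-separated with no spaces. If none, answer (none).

Answer: N206K,P71R

Derivation:
At Beta: gained [] -> total []
At Eta: gained ['N206K', 'P71R'] -> total ['N206K', 'P71R']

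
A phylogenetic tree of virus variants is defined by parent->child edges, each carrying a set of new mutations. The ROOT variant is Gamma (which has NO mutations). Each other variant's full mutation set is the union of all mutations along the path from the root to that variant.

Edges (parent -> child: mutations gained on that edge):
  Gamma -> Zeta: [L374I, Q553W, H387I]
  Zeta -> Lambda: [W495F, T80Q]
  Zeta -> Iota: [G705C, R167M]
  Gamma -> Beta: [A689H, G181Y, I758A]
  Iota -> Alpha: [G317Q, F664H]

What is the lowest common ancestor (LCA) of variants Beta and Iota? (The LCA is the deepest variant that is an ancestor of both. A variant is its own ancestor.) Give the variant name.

Path from root to Beta: Gamma -> Beta
  ancestors of Beta: {Gamma, Beta}
Path from root to Iota: Gamma -> Zeta -> Iota
  ancestors of Iota: {Gamma, Zeta, Iota}
Common ancestors: {Gamma}
Walk up from Iota: Iota (not in ancestors of Beta), Zeta (not in ancestors of Beta), Gamma (in ancestors of Beta)
Deepest common ancestor (LCA) = Gamma

Answer: Gamma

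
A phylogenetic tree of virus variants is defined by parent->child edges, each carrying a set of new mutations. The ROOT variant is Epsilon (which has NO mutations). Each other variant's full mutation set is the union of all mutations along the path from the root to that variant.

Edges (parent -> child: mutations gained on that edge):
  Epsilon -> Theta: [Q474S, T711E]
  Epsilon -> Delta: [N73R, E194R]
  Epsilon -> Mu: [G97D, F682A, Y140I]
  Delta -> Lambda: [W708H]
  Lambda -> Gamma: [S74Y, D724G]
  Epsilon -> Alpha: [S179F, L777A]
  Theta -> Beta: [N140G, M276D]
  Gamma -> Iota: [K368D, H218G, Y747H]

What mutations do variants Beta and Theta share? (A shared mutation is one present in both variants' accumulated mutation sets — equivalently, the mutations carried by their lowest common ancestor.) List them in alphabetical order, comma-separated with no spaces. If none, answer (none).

Answer: Q474S,T711E

Derivation:
Accumulating mutations along path to Beta:
  At Epsilon: gained [] -> total []
  At Theta: gained ['Q474S', 'T711E'] -> total ['Q474S', 'T711E']
  At Beta: gained ['N140G', 'M276D'] -> total ['M276D', 'N140G', 'Q474S', 'T711E']
Mutations(Beta) = ['M276D', 'N140G', 'Q474S', 'T711E']
Accumulating mutations along path to Theta:
  At Epsilon: gained [] -> total []
  At Theta: gained ['Q474S', 'T711E'] -> total ['Q474S', 'T711E']
Mutations(Theta) = ['Q474S', 'T711E']
Intersection: ['M276D', 'N140G', 'Q474S', 'T711E'] ∩ ['Q474S', 'T711E'] = ['Q474S', 'T711E']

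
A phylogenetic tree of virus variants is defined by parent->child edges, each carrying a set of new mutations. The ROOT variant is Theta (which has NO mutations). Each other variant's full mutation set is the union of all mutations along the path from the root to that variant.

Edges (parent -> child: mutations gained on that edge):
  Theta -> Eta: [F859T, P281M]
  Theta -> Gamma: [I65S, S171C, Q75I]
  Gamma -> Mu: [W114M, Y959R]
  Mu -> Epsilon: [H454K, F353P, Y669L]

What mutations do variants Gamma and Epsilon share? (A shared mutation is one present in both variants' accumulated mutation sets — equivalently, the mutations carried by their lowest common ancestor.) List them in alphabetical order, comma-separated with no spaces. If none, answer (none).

Answer: I65S,Q75I,S171C

Derivation:
Accumulating mutations along path to Gamma:
  At Theta: gained [] -> total []
  At Gamma: gained ['I65S', 'S171C', 'Q75I'] -> total ['I65S', 'Q75I', 'S171C']
Mutations(Gamma) = ['I65S', 'Q75I', 'S171C']
Accumulating mutations along path to Epsilon:
  At Theta: gained [] -> total []
  At Gamma: gained ['I65S', 'S171C', 'Q75I'] -> total ['I65S', 'Q75I', 'S171C']
  At Mu: gained ['W114M', 'Y959R'] -> total ['I65S', 'Q75I', 'S171C', 'W114M', 'Y959R']
  At Epsilon: gained ['H454K', 'F353P', 'Y669L'] -> total ['F353P', 'H454K', 'I65S', 'Q75I', 'S171C', 'W114M', 'Y669L', 'Y959R']
Mutations(Epsilon) = ['F353P', 'H454K', 'I65S', 'Q75I', 'S171C', 'W114M', 'Y669L', 'Y959R']
Intersection: ['I65S', 'Q75I', 'S171C'] ∩ ['F353P', 'H454K', 'I65S', 'Q75I', 'S171C', 'W114M', 'Y669L', 'Y959R'] = ['I65S', 'Q75I', 'S171C']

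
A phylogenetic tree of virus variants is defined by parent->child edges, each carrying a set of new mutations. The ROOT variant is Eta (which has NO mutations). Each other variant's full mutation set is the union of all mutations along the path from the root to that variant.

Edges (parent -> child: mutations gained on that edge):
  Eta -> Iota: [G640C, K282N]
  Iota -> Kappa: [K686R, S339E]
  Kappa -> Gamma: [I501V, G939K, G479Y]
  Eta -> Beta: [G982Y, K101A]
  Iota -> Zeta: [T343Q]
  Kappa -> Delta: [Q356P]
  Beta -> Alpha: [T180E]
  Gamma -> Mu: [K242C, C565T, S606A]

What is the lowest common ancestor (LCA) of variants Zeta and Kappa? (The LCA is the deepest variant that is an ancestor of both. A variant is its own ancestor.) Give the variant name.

Answer: Iota

Derivation:
Path from root to Zeta: Eta -> Iota -> Zeta
  ancestors of Zeta: {Eta, Iota, Zeta}
Path from root to Kappa: Eta -> Iota -> Kappa
  ancestors of Kappa: {Eta, Iota, Kappa}
Common ancestors: {Eta, Iota}
Walk up from Kappa: Kappa (not in ancestors of Zeta), Iota (in ancestors of Zeta), Eta (in ancestors of Zeta)
Deepest common ancestor (LCA) = Iota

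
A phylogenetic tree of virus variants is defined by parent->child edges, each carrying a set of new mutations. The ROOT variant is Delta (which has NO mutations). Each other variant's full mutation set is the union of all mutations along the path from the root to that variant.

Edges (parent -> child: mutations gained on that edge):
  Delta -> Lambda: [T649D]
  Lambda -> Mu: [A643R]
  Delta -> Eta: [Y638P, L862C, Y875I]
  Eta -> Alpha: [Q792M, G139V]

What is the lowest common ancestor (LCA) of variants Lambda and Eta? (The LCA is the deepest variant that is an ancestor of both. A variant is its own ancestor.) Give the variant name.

Path from root to Lambda: Delta -> Lambda
  ancestors of Lambda: {Delta, Lambda}
Path from root to Eta: Delta -> Eta
  ancestors of Eta: {Delta, Eta}
Common ancestors: {Delta}
Walk up from Eta: Eta (not in ancestors of Lambda), Delta (in ancestors of Lambda)
Deepest common ancestor (LCA) = Delta

Answer: Delta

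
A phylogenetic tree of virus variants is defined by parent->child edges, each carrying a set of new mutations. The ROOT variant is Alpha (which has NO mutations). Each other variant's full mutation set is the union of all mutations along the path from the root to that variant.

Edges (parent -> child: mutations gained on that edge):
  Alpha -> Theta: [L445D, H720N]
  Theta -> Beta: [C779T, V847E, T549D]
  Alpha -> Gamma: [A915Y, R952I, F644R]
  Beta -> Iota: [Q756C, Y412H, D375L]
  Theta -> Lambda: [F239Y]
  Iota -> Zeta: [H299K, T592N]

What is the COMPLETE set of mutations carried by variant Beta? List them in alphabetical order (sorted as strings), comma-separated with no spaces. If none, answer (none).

Answer: C779T,H720N,L445D,T549D,V847E

Derivation:
At Alpha: gained [] -> total []
At Theta: gained ['L445D', 'H720N'] -> total ['H720N', 'L445D']
At Beta: gained ['C779T', 'V847E', 'T549D'] -> total ['C779T', 'H720N', 'L445D', 'T549D', 'V847E']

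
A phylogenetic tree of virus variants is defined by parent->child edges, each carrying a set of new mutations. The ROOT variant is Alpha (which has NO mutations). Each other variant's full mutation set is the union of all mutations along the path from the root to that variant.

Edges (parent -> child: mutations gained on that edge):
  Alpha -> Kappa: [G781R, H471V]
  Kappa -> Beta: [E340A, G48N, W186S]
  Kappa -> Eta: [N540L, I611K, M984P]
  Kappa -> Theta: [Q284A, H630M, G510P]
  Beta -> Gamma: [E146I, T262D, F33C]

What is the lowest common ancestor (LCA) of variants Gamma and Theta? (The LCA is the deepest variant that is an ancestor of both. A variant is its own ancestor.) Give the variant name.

Answer: Kappa

Derivation:
Path from root to Gamma: Alpha -> Kappa -> Beta -> Gamma
  ancestors of Gamma: {Alpha, Kappa, Beta, Gamma}
Path from root to Theta: Alpha -> Kappa -> Theta
  ancestors of Theta: {Alpha, Kappa, Theta}
Common ancestors: {Alpha, Kappa}
Walk up from Theta: Theta (not in ancestors of Gamma), Kappa (in ancestors of Gamma), Alpha (in ancestors of Gamma)
Deepest common ancestor (LCA) = Kappa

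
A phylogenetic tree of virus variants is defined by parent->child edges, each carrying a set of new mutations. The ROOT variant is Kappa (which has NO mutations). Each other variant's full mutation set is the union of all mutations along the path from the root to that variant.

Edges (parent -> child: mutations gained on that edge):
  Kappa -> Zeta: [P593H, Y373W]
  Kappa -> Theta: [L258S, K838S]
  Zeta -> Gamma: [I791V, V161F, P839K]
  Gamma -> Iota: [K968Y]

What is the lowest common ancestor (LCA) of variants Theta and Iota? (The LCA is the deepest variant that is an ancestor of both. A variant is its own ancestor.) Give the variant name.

Answer: Kappa

Derivation:
Path from root to Theta: Kappa -> Theta
  ancestors of Theta: {Kappa, Theta}
Path from root to Iota: Kappa -> Zeta -> Gamma -> Iota
  ancestors of Iota: {Kappa, Zeta, Gamma, Iota}
Common ancestors: {Kappa}
Walk up from Iota: Iota (not in ancestors of Theta), Gamma (not in ancestors of Theta), Zeta (not in ancestors of Theta), Kappa (in ancestors of Theta)
Deepest common ancestor (LCA) = Kappa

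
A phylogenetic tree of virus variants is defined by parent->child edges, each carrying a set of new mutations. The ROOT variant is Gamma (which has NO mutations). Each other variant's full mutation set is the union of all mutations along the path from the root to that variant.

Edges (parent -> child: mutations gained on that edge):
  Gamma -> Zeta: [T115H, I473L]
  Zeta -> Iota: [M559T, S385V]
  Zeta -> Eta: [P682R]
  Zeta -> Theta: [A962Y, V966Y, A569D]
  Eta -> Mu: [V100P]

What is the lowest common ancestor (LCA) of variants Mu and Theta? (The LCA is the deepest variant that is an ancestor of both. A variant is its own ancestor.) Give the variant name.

Path from root to Mu: Gamma -> Zeta -> Eta -> Mu
  ancestors of Mu: {Gamma, Zeta, Eta, Mu}
Path from root to Theta: Gamma -> Zeta -> Theta
  ancestors of Theta: {Gamma, Zeta, Theta}
Common ancestors: {Gamma, Zeta}
Walk up from Theta: Theta (not in ancestors of Mu), Zeta (in ancestors of Mu), Gamma (in ancestors of Mu)
Deepest common ancestor (LCA) = Zeta

Answer: Zeta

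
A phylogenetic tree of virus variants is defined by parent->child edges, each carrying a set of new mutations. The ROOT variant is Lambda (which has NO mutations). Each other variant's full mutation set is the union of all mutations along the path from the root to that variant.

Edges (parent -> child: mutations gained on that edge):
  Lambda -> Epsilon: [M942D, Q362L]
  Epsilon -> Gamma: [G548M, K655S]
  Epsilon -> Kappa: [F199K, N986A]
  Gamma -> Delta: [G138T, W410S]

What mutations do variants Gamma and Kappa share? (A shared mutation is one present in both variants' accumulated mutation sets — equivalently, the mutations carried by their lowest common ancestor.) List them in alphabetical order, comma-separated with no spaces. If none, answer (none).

Accumulating mutations along path to Gamma:
  At Lambda: gained [] -> total []
  At Epsilon: gained ['M942D', 'Q362L'] -> total ['M942D', 'Q362L']
  At Gamma: gained ['G548M', 'K655S'] -> total ['G548M', 'K655S', 'M942D', 'Q362L']
Mutations(Gamma) = ['G548M', 'K655S', 'M942D', 'Q362L']
Accumulating mutations along path to Kappa:
  At Lambda: gained [] -> total []
  At Epsilon: gained ['M942D', 'Q362L'] -> total ['M942D', 'Q362L']
  At Kappa: gained ['F199K', 'N986A'] -> total ['F199K', 'M942D', 'N986A', 'Q362L']
Mutations(Kappa) = ['F199K', 'M942D', 'N986A', 'Q362L']
Intersection: ['G548M', 'K655S', 'M942D', 'Q362L'] ∩ ['F199K', 'M942D', 'N986A', 'Q362L'] = ['M942D', 'Q362L']

Answer: M942D,Q362L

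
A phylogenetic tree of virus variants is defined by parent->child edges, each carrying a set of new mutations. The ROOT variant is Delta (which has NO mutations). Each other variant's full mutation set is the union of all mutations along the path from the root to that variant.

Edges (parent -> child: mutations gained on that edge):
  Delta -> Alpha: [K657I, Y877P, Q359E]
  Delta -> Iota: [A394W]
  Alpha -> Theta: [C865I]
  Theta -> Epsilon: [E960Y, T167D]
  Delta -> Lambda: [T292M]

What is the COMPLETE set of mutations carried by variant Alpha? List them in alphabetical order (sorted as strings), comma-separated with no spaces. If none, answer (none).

At Delta: gained [] -> total []
At Alpha: gained ['K657I', 'Y877P', 'Q359E'] -> total ['K657I', 'Q359E', 'Y877P']

Answer: K657I,Q359E,Y877P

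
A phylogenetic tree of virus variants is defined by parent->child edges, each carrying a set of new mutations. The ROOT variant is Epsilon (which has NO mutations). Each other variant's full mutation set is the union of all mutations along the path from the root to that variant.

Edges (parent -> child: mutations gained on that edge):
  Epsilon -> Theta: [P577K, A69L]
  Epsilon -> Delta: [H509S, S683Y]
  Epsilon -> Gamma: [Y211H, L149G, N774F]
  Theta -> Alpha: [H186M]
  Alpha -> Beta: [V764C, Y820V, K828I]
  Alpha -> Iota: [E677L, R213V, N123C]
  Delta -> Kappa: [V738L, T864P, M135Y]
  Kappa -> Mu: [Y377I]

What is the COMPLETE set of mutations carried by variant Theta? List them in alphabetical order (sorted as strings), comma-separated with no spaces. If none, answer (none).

At Epsilon: gained [] -> total []
At Theta: gained ['P577K', 'A69L'] -> total ['A69L', 'P577K']

Answer: A69L,P577K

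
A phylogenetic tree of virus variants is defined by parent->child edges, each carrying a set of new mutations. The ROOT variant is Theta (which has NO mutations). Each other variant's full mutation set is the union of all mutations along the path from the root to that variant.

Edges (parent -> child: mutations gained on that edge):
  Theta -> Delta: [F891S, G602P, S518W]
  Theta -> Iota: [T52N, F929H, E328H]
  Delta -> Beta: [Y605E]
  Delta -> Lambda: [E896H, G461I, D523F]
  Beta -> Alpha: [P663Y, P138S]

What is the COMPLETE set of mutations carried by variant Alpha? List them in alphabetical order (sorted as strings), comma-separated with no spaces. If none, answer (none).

At Theta: gained [] -> total []
At Delta: gained ['F891S', 'G602P', 'S518W'] -> total ['F891S', 'G602P', 'S518W']
At Beta: gained ['Y605E'] -> total ['F891S', 'G602P', 'S518W', 'Y605E']
At Alpha: gained ['P663Y', 'P138S'] -> total ['F891S', 'G602P', 'P138S', 'P663Y', 'S518W', 'Y605E']

Answer: F891S,G602P,P138S,P663Y,S518W,Y605E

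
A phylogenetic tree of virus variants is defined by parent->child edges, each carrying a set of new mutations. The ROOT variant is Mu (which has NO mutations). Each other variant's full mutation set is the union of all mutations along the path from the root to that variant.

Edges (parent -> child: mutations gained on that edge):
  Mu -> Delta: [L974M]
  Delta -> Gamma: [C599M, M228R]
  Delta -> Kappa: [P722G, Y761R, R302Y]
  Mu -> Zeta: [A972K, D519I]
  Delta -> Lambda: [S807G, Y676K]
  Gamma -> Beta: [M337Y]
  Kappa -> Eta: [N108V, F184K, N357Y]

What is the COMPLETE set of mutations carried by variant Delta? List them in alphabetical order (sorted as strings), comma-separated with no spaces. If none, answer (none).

At Mu: gained [] -> total []
At Delta: gained ['L974M'] -> total ['L974M']

Answer: L974M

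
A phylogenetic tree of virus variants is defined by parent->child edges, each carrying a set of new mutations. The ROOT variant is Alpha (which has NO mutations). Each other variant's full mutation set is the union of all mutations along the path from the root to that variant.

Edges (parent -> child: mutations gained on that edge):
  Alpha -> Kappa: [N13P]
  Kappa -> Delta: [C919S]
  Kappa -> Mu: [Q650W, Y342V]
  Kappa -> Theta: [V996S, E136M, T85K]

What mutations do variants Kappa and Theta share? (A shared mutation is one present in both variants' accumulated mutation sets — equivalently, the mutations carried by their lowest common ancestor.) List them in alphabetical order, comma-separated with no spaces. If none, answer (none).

Accumulating mutations along path to Kappa:
  At Alpha: gained [] -> total []
  At Kappa: gained ['N13P'] -> total ['N13P']
Mutations(Kappa) = ['N13P']
Accumulating mutations along path to Theta:
  At Alpha: gained [] -> total []
  At Kappa: gained ['N13P'] -> total ['N13P']
  At Theta: gained ['V996S', 'E136M', 'T85K'] -> total ['E136M', 'N13P', 'T85K', 'V996S']
Mutations(Theta) = ['E136M', 'N13P', 'T85K', 'V996S']
Intersection: ['N13P'] ∩ ['E136M', 'N13P', 'T85K', 'V996S'] = ['N13P']

Answer: N13P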